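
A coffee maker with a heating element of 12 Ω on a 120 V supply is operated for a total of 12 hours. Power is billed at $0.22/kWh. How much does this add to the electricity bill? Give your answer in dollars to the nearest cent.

$3.17

Power = V²/R = 120²/12 = 1200 W = 1.2 kW
Energy = 1.2 kW × 12 h = 14.4 kWh
Cost = 14.4 kWh × $0.22/kWh = $3.17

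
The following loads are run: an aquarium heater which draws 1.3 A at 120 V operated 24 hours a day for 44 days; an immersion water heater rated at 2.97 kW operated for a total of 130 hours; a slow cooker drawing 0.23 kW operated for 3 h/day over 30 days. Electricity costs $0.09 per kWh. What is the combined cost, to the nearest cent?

$51.44

aquarium heater: Power = 1.3 A × 120 V = 156 W = 0.156 kW
aquarium heater: Runtime = 24 h × 44 = 1056 h
aquarium heater: 0.156 kW × 1056 h = 164.736 kWh
immersion water heater: 2.97 kW × 130 h = 386.1 kWh
slow cooker: Runtime = 3 h/day × 30 days = 90 h
slow cooker: 0.23 kW × 90 h = 20.7 kWh
Total energy = 571.536 kWh
Cost = 571.536 × $0.09 = $51.44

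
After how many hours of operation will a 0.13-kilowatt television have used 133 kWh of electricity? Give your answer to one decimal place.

1023.1 h

Hours = 133 kWh ÷ 0.13 kW = 1023.1 h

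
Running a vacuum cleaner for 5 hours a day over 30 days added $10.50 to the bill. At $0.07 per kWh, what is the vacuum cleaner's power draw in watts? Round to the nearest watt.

Energy = $10.50 ÷ $0.07/kWh = 150 kWh
Runtime = 5 h/day × 30 days = 150 h
Power = 150 kWh ÷ 150 h = 1 kW = 1000 W

1000 W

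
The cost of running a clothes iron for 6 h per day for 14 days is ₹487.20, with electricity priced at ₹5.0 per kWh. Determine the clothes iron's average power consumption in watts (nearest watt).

Energy = ₹487.20 ÷ ₹5.0/kWh = 97.44 kWh
Runtime = 6 h/day × 14 days = 84 h
Power = 97.44 kWh ÷ 84 h = 1.16 kW = 1160 W

1160 W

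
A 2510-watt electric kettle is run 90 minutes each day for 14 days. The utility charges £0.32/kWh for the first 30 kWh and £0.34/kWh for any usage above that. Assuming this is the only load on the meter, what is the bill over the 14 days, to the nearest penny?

£17.32

Runtime = 90 min × 14 = 1260 min = 21 h
Energy = 2.51 kW × 21 h = 52.71 kWh
Tier 1 (0–30 kWh): 30 × £0.32 = £9.6
Above 30 kWh: 22.71 × £0.34 = £7.7214
Bill = £17.32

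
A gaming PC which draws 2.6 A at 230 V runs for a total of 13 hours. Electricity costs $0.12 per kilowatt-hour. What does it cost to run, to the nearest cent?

Power = 2.6 A × 230 V = 598 W = 0.598 kW
Energy = 0.598 kW × 13 h = 7.774 kWh
Cost = 7.774 kWh × $0.12/kWh = $0.93

$0.93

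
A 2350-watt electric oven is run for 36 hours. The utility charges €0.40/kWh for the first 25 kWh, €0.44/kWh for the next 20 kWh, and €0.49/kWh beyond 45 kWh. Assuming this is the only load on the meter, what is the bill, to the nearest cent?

€38.20

Energy = 2.35 kW × 36 h = 84.6 kWh
Tier 1 (0–25 kWh): 25 × €0.40 = €10
Tier 2 (25–45 kWh): 20 × €0.44 = €8.8
Above 45 kWh: 39.6 × €0.49 = €19.404
Bill = €38.20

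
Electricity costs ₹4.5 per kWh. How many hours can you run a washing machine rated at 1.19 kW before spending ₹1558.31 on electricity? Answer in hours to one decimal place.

Energy available = ₹1558.31 ÷ ₹4.5/kWh = 346.2911 kWh
Hours = 346.2911 kWh ÷ 1.19 kW = 291.0 h

291.0 h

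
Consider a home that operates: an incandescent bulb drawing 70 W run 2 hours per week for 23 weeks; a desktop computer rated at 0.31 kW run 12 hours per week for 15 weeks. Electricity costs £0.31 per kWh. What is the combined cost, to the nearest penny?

incandescent bulb: Runtime = 2 h/week × 23 weeks = 46 h
incandescent bulb: 0.07 kW × 46 h = 3.22 kWh
desktop computer: Runtime = 12 h/week × 15 weeks = 180 h
desktop computer: 0.31 kW × 180 h = 55.8 kWh
Total energy = 59.02 kWh
Cost = 59.02 × £0.31 = £18.30

£18.30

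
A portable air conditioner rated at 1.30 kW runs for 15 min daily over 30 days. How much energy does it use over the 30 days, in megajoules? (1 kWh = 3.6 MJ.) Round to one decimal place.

35.1 MJ

Runtime = 15 min × 30 = 450 min = 7.5 h
Energy = 1.3 kW × 7.5 h = 9.75 kWh
= 9.75 × 3.6 MJ = 35.1 MJ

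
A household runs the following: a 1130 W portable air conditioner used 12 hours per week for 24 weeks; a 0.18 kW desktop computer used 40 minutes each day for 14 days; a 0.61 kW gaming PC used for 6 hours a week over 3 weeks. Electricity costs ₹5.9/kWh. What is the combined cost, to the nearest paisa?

portable air conditioner: Runtime = 12 h/week × 24 weeks = 288 h
portable air conditioner: 1.13 kW × 288 h = 325.44 kWh
desktop computer: Runtime = 40 min × 14 = 560 min = 9.333333… h
desktop computer: 0.18 kW × 9.333333… h = 1.68 kWh
gaming PC: Runtime = 6 h/week × 3 weeks = 18 h
gaming PC: 0.61 kW × 18 h = 10.98 kWh
Total energy = 338.1 kWh
Cost = 338.1 × ₹5.9 = ₹1994.79

₹1994.79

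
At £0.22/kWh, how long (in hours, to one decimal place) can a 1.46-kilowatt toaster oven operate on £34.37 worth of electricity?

Energy available = £34.37 ÷ £0.22/kWh = 156.2273 kWh
Hours = 156.2273 kWh ÷ 1.46 kW = 107.0 h

107.0 h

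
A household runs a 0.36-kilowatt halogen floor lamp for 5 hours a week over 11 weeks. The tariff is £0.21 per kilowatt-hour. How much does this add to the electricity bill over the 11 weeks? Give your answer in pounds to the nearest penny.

£4.16

Runtime = 5 h/week × 11 weeks = 55 h
Energy = 0.36 kW × 55 h = 19.8 kWh
Cost = 19.8 kWh × £0.21/kWh = £4.16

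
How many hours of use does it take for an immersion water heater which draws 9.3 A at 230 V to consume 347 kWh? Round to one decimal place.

162.2 h

Power = 9.3 A × 230 V = 2139 W = 2.139 kW
Hours = 347 kWh ÷ 2.139 kW = 162.2 h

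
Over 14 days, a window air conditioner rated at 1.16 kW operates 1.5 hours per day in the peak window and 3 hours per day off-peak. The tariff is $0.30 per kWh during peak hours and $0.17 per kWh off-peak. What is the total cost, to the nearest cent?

$15.59

Peak energy = 1.16 kW × 1.5 h × 14 = 24.36 kWh
Off-peak energy = 1.16 kW × 3 h × 14 = 48.72 kWh
Cost = 24.36 × $0.30 + 48.72 × $0.17 = $7.308 + $8.2824 = $15.59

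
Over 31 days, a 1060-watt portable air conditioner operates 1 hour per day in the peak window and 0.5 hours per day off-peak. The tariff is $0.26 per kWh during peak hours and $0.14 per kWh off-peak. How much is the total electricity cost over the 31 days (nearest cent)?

$10.84

Peak energy = 1.06 kW × 1 h × 31 = 32.86 kWh
Off-peak energy = 1.06 kW × 0.5 h × 31 = 16.43 kWh
Cost = 32.86 × $0.26 + 16.43 × $0.14 = $8.5436 + $2.3002 = $10.84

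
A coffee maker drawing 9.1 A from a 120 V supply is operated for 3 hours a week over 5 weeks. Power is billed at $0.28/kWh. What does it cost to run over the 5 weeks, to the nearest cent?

$4.59

Power = 9.1 A × 120 V = 1092 W = 1.092 kW
Runtime = 3 h/week × 5 weeks = 15 h
Energy = 1.092 kW × 15 h = 16.38 kWh
Cost = 16.38 kWh × $0.28/kWh = $4.59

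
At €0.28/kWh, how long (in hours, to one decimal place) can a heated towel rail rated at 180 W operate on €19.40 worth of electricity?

Energy available = €19.40 ÷ €0.28/kWh = 69.2857 kWh
Hours = 69.2857 kWh ÷ 0.18 kW = 384.9 h

384.9 h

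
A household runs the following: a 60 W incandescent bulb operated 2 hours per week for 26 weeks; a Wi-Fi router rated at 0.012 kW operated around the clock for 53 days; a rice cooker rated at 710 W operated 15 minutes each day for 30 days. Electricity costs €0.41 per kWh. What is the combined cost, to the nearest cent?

incandescent bulb: Runtime = 2 h/week × 26 weeks = 52 h
incandescent bulb: 0.06 kW × 52 h = 3.12 kWh
Wi-Fi router: Runtime = 24 h × 53 = 1272 h
Wi-Fi router: 0.012 kW × 1272 h = 15.264 kWh
rice cooker: Runtime = 15 min × 30 = 450 min = 7.5 h
rice cooker: 0.71 kW × 7.5 h = 5.325 kWh
Total energy = 23.709 kWh
Cost = 23.709 × €0.41 = €9.72

€9.72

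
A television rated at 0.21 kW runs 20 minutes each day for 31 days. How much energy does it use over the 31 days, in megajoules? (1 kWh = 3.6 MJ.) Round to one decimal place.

7.8 MJ

Runtime = 20 min × 31 = 620 min = 10.333333… h
Energy = 0.21 kW × 10.333333… h = 2.17 kWh
= 2.17 × 3.6 MJ = 7.8 MJ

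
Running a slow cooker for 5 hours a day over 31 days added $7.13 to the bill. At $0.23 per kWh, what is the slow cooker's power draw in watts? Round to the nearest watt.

200 W

Energy = $7.13 ÷ $0.23/kWh = 31 kWh
Runtime = 5 h/day × 31 days = 155 h
Power = 31 kWh ÷ 155 h = 0.2 kW = 200 W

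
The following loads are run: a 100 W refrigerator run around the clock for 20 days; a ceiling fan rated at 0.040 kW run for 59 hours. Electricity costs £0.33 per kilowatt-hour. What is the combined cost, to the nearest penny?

£16.62

refrigerator: Runtime = 24 h × 20 = 480 h
refrigerator: 0.1 kW × 480 h = 48 kWh
ceiling fan: 0.04 kW × 59 h = 2.36 kWh
Total energy = 50.36 kWh
Cost = 50.36 × £0.33 = £16.62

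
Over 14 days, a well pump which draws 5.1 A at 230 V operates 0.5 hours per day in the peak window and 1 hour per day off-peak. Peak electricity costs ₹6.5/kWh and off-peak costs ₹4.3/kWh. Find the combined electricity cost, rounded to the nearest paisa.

₹123.99

Power = 5.1 A × 230 V = 1173 W = 1.173 kW
Peak energy = 1.173 kW × 0.5 h × 14 = 8.211 kWh
Off-peak energy = 1.173 kW × 1 h × 14 = 16.422 kWh
Cost = 8.211 × ₹6.5 + 16.422 × ₹4.3 = ₹53.3715 + ₹70.6146 = ₹123.99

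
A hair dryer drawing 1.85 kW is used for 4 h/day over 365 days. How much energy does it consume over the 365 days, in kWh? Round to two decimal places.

2701.00 kWh

Runtime = 4 h/day × 365 days = 1460 h
Energy = 1.85 kW × 1460 h = 2701 kWh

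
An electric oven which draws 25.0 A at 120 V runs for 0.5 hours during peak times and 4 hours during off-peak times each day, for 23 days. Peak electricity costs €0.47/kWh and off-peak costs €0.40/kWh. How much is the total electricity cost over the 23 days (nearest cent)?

€126.62

Power = 25.0 A × 120 V = 3000 W = 3 kW
Peak energy = 3 kW × 0.5 h × 23 = 34.5 kWh
Off-peak energy = 3 kW × 4 h × 23 = 276 kWh
Cost = 34.5 × €0.47 + 276 × €0.40 = €16.215 + €110.4 = €126.62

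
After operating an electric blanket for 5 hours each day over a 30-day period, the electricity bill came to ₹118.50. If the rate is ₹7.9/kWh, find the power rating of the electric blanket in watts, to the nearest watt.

Energy = ₹118.50 ÷ ₹7.9/kWh = 15 kWh
Runtime = 5 h/day × 30 days = 150 h
Power = 15 kWh ÷ 150 h = 0.1 kW = 100 W

100 W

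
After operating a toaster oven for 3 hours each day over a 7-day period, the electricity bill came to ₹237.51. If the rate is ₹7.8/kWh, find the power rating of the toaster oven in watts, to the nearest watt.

Energy = ₹237.51 ÷ ₹7.8/kWh = 30.45 kWh
Runtime = 3 h/day × 7 days = 21 h
Power = 30.45 kWh ÷ 21 h = 1.45 kW = 1450 W

1450 W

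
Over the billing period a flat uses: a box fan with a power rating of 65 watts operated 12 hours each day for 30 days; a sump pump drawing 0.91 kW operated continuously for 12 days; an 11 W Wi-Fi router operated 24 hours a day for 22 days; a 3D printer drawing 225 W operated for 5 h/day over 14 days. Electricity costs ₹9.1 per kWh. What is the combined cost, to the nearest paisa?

₹2794.05

box fan: Runtime = 12 h/day × 30 days = 360 h
box fan: 0.065 kW × 360 h = 23.4 kWh
sump pump: Runtime = 24 h × 12 = 288 h
sump pump: 0.91 kW × 288 h = 262.08 kWh
Wi-Fi router: Runtime = 24 h × 22 = 528 h
Wi-Fi router: 0.011 kW × 528 h = 5.808 kWh
3D printer: Runtime = 5 h/day × 14 days = 70 h
3D printer: 0.225 kW × 70 h = 15.75 kWh
Total energy = 307.038 kWh
Cost = 307.038 × ₹9.1 = ₹2794.05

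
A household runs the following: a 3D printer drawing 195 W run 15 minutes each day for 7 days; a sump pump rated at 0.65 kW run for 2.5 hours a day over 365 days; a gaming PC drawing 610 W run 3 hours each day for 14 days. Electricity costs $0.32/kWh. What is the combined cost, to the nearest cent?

3D printer: Runtime = 15 min × 7 = 105 min = 1.75 h
3D printer: 0.195 kW × 1.75 h = 0.34125 kWh
sump pump: Runtime = 2.5 h/day × 365 days = 912.5 h
sump pump: 0.65 kW × 912.5 h = 593.125 kWh
gaming PC: Runtime = 3 h/day × 14 days = 42 h
gaming PC: 0.61 kW × 42 h = 25.62 kWh
Total energy = 619.08625 kWh
Cost = 619.08625 × $0.32 = $198.11

$198.11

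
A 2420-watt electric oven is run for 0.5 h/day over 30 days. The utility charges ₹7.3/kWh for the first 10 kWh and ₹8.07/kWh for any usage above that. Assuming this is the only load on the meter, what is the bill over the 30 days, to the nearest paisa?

Runtime = 0.5 h/day × 30 days = 15 h
Energy = 2.42 kW × 15 h = 36.3 kWh
Tier 1 (0–10 kWh): 10 × ₹7.3 = ₹73
Above 10 kWh: 26.3 × ₹8.07 = ₹212.241
Bill = ₹285.24

₹285.24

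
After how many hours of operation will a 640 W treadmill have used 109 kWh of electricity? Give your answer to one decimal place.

170.3 h

Hours = 109 kWh ÷ 0.64 kW = 170.3 h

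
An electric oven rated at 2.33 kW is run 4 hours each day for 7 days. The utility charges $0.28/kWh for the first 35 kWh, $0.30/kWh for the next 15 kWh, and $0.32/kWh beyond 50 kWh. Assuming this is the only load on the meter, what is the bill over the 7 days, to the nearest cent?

$19.18

Runtime = 4 h/day × 7 days = 28 h
Energy = 2.33 kW × 28 h = 65.24 kWh
Tier 1 (0–35 kWh): 35 × $0.28 = $9.8
Tier 2 (35–50 kWh): 15 × $0.30 = $4.5
Above 50 kWh: 15.24 × $0.32 = $4.8768
Bill = $19.18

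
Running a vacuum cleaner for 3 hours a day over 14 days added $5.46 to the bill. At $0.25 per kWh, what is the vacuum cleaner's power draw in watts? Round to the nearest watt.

520 W

Energy = $5.46 ÷ $0.25/kWh = 21.84 kWh
Runtime = 3 h/day × 14 days = 42 h
Power = 21.84 kWh ÷ 42 h = 0.52 kW = 520 W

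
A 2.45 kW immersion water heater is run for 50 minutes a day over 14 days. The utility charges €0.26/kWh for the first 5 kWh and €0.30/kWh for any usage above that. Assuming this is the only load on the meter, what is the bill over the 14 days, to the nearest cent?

Runtime = 50 min × 14 = 700 min = 11.666666… h
Energy = 2.45 kW × 11.666666… h = 28.583333… kWh
Tier 1 (0–5 kWh): 5 × €0.26 = €1.3
Above 5 kWh: 23.583333… × €0.30 = €7.075
Bill = €8.38

€8.38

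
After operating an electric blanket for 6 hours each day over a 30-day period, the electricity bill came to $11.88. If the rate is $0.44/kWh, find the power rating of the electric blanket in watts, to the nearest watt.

150 W

Energy = $11.88 ÷ $0.44/kWh = 27 kWh
Runtime = 6 h/day × 30 days = 180 h
Power = 27 kWh ÷ 180 h = 0.15 kW = 150 W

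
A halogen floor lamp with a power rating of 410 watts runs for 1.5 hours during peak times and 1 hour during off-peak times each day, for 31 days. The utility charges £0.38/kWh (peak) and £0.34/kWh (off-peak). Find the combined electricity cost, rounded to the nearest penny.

£11.57

Peak energy = 0.41 kW × 1.5 h × 31 = 19.065 kWh
Off-peak energy = 0.41 kW × 1 h × 31 = 12.71 kWh
Cost = 19.065 × £0.38 + 12.71 × £0.34 = £7.2447 + £4.3214 = £11.57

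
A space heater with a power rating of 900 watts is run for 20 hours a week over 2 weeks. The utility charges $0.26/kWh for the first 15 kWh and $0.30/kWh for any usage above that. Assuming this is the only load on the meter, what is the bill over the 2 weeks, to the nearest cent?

Runtime = 20 h/week × 2 weeks = 40 h
Energy = 0.9 kW × 40 h = 36 kWh
Tier 1 (0–15 kWh): 15 × $0.26 = $3.9
Above 15 kWh: 21 × $0.30 = $6.3
Bill = $10.20

$10.20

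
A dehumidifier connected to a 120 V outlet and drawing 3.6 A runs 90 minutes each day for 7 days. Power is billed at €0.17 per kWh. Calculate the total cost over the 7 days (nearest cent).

Power = 3.6 A × 120 V = 432 W = 0.432 kW
Runtime = 90 min × 7 = 630 min = 10.5 h
Energy = 0.432 kW × 10.5 h = 4.536 kWh
Cost = 4.536 kWh × €0.17/kWh = €0.77

€0.77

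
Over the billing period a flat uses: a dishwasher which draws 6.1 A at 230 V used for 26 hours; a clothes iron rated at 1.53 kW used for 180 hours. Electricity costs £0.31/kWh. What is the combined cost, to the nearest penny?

£96.68

dishwasher: Power = 6.1 A × 230 V = 1403 W = 1.403 kW
dishwasher: 1.403 kW × 26 h = 36.478 kWh
clothes iron: 1.53 kW × 180 h = 275.4 kWh
Total energy = 311.878 kWh
Cost = 311.878 × £0.31 = £96.68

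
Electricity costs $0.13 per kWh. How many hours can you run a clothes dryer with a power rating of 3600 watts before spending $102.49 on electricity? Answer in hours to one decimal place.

219.0 h

Energy available = $102.49 ÷ $0.13/kWh = 788.3846 kWh
Hours = 788.3846 kWh ÷ 3.6 kW = 219.0 h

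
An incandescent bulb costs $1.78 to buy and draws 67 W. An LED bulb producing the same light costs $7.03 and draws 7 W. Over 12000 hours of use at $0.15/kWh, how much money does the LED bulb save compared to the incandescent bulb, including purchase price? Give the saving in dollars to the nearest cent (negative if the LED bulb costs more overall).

incandescent bulb: $1.78 + (67/1000) kW × 12000 h × $0.15 = $1.78 + $120.6 = $122.38
LED bulb: $7.03 + (7/1000) kW × 12000 h × $0.15 = $7.03 + $12.6 = $19.63
Saving = $122.38 − $19.63 = $102.75

$102.75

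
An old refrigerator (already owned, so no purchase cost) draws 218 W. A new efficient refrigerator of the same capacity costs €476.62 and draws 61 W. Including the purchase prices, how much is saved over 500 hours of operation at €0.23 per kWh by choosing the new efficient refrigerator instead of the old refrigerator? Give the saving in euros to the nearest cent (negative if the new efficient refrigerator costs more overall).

old refrigerator: €0.00 + (218/1000) kW × 500 h × €0.23 = €0.00 + €25.07 = €25.07
new efficient refrigerator: €476.62 + (61/1000) kW × 500 h × €0.23 = €476.62 + €7.015 = €483.635
Saving = €25.07 − €483.635 = −€458.565 → -€458.57

-€458.57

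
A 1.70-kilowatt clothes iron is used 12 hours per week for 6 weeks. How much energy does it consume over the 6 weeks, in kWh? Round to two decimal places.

Runtime = 12 h/week × 6 weeks = 72 h
Energy = 1.7 kW × 72 h = 122.4 kWh

122.40 kWh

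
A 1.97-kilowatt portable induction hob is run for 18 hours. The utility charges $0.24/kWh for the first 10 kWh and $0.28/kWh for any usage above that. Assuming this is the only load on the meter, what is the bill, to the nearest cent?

Energy = 1.97 kW × 18 h = 35.46 kWh
Tier 1 (0–10 kWh): 10 × $0.24 = $2.4
Above 10 kWh: 25.46 × $0.28 = $7.1288
Bill = $9.53

$9.53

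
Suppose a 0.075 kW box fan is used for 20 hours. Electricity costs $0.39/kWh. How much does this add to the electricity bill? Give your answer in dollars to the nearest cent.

$0.59

Energy = 0.075 kW × 20 h = 1.5 kWh
Cost = 1.5 kWh × $0.39/kWh = $0.59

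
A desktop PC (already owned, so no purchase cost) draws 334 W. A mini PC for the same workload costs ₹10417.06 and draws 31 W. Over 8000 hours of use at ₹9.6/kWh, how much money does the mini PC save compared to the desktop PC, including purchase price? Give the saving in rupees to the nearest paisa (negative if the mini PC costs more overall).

desktop PC: ₹0.00 + (334/1000) kW × 8000 h × ₹9.6 = ₹0.00 + ₹25651.2 = ₹25651.2
mini PC: ₹10417.06 + (31/1000) kW × 8000 h × ₹9.6 = ₹10417.06 + ₹2380.8 = ₹12797.86
Saving = ₹25651.2 − ₹12797.86 = ₹12853.34

₹12853.34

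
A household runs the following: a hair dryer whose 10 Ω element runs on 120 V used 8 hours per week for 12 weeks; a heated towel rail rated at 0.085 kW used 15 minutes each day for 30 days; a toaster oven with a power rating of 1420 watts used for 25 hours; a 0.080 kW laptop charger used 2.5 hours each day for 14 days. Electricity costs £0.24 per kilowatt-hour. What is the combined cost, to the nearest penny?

hair dryer: Power = V²/R = 120²/10 = 1440 W = 1.44 kW
hair dryer: Runtime = 8 h/week × 12 weeks = 96 h
hair dryer: 1.44 kW × 96 h = 138.24 kWh
heated towel rail: Runtime = 15 min × 30 = 450 min = 7.5 h
heated towel rail: 0.085 kW × 7.5 h = 0.6375 kWh
toaster oven: 1.42 kW × 25 h = 35.5 kWh
laptop charger: Runtime = 2.5 h/day × 14 days = 35 h
laptop charger: 0.08 kW × 35 h = 2.8 kWh
Total energy = 177.1775 kWh
Cost = 177.1775 × £0.24 = £42.52

£42.52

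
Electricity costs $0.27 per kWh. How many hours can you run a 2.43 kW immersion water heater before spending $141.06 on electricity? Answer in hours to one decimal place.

Energy available = $141.06 ÷ $0.27/kWh = 522.4444 kWh
Hours = 522.4444 kWh ÷ 2.43 kW = 215.0 h

215.0 h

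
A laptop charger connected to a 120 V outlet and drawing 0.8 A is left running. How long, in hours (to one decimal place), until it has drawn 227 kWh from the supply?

Power = 0.8 A × 120 V = 96 W = 0.096 kW
Hours = 227 kWh ÷ 0.096 kW = 2364.6 h

2364.6 h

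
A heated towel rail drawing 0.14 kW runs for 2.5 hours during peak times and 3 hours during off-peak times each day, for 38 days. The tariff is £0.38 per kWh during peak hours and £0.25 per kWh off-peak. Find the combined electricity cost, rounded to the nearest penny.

Peak energy = 0.14 kW × 2.5 h × 38 = 13.3 kWh
Off-peak energy = 0.14 kW × 3 h × 38 = 15.96 kWh
Cost = 13.3 × £0.38 + 15.96 × £0.25 = £5.054 + £3.99 = £9.04

£9.04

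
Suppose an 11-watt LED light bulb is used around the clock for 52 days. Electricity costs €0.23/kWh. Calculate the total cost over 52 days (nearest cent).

Runtime = 24 h × 52 = 1248 h
Energy = 0.011 kW × 1248 h = 13.728 kWh
Cost = 13.728 kWh × €0.23/kWh = €3.16

€3.16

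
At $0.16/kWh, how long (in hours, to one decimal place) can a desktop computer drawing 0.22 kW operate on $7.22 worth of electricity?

Energy available = $7.22 ÷ $0.16/kWh = 45.125 kWh
Hours = 45.125 kWh ÷ 0.22 kW = 205.1 h

205.1 h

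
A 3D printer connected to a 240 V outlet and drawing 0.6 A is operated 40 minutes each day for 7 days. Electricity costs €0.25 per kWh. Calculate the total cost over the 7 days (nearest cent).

Power = 0.6 A × 240 V = 144 W = 0.144 kW
Runtime = 40 min × 7 = 280 min = 4.666666… h
Energy = 0.144 kW × 4.666666… h = 0.672 kWh
Cost = 0.672 kWh × €0.25/kWh = €0.17

€0.17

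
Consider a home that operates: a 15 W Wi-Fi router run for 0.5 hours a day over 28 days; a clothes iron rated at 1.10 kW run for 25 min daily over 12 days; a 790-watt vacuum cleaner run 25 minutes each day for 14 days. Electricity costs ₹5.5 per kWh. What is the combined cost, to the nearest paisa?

Wi-Fi router: Runtime = 0.5 h/day × 28 days = 14 h
Wi-Fi router: 0.015 kW × 14 h = 0.21 kWh
clothes iron: Runtime = 25 min × 12 = 300 min = 5 h
clothes iron: 1.1 kW × 5 h = 5.5 kWh
vacuum cleaner: Runtime = 25 min × 14 = 350 min = 5.833333… h
vacuum cleaner: 0.79 kW × 5.833333… h = 4.608333… kWh
Total energy = 10.318333… kWh
Cost = 10.318333… × ₹5.5 = ₹56.75

₹56.75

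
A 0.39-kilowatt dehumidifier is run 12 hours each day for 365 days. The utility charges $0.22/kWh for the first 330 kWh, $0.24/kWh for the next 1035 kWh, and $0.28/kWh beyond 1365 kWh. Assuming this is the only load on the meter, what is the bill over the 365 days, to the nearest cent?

Runtime = 12 h/day × 365 days = 4380 h
Energy = 0.39 kW × 4380 h = 1708.2 kWh
Tier 1 (0–330 kWh): 330 × $0.22 = $72.6
Tier 2 (330–1365 kWh): 1035 × $0.24 = $248.4
Above 1365 kWh: 343.2 × $0.28 = $96.096
Bill = $417.10

$417.10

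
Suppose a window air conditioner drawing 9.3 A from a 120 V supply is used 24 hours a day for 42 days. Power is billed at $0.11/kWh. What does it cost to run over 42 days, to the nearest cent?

Power = 9.3 A × 120 V = 1116 W = 1.116 kW
Runtime = 24 h × 42 = 1008 h
Energy = 1.116 kW × 1008 h = 1124.928 kWh
Cost = 1124.928 kWh × $0.11/kWh = $123.74

$123.74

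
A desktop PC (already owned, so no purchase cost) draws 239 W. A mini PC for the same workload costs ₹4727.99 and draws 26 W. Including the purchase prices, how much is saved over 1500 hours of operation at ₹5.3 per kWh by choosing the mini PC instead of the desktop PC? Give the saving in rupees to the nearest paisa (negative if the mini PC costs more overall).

desktop PC: ₹0.00 + (239/1000) kW × 1500 h × ₹5.3 = ₹0.00 + ₹1900.05 = ₹1900.05
mini PC: ₹4727.99 + (26/1000) kW × 1500 h × ₹5.3 = ₹4727.99 + ₹206.7 = ₹4934.69
Saving = ₹1900.05 − ₹4934.69 = −₹3034.64

-₹3034.64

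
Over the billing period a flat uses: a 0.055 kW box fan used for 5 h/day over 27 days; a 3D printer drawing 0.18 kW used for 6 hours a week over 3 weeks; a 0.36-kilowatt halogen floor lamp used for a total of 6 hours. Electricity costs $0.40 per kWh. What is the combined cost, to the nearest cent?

$5.13

box fan: Runtime = 5 h/day × 27 days = 135 h
box fan: 0.055 kW × 135 h = 7.425 kWh
3D printer: Runtime = 6 h/week × 3 weeks = 18 h
3D printer: 0.18 kW × 18 h = 3.24 kWh
halogen floor lamp: 0.36 kW × 6 h = 2.16 kWh
Total energy = 12.825 kWh
Cost = 12.825 × $0.40 = $5.13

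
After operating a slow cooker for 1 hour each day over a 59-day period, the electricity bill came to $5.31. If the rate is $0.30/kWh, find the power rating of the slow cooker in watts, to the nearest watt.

Energy = $5.31 ÷ $0.30/kWh = 17.7 kWh
Runtime = 1 h/day × 59 days = 59 h
Power = 17.7 kWh ÷ 59 h = 0.3 kW = 300 W

300 W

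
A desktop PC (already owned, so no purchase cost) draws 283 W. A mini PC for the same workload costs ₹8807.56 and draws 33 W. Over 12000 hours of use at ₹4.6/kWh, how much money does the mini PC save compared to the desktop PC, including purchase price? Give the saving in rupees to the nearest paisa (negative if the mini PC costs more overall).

desktop PC: ₹0.00 + (283/1000) kW × 12000 h × ₹4.6 = ₹0.00 + ₹15621.6 = ₹15621.6
mini PC: ₹8807.56 + (33/1000) kW × 12000 h × ₹4.6 = ₹8807.56 + ₹1821.6 = ₹10629.16
Saving = ₹15621.6 − ₹10629.16 = ₹4992.44

₹4992.44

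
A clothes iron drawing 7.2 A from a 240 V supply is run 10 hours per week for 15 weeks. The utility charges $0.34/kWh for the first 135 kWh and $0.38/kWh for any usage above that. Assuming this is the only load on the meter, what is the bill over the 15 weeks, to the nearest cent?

Power = 7.2 A × 240 V = 1728 W = 1.728 kW
Runtime = 10 h/week × 15 weeks = 150 h
Energy = 1.728 kW × 150 h = 259.2 kWh
Tier 1 (0–135 kWh): 135 × $0.34 = $45.9
Above 135 kWh: 124.2 × $0.38 = $47.196
Bill = $93.10

$93.10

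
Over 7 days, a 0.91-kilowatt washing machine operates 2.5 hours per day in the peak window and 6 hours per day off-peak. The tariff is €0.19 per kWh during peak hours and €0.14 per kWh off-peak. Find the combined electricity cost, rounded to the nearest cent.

€8.38

Peak energy = 0.91 kW × 2.5 h × 7 = 15.925 kWh
Off-peak energy = 0.91 kW × 6 h × 7 = 38.22 kWh
Cost = 15.925 × €0.19 + 38.22 × €0.14 = €3.02575 + €5.3508 = €8.38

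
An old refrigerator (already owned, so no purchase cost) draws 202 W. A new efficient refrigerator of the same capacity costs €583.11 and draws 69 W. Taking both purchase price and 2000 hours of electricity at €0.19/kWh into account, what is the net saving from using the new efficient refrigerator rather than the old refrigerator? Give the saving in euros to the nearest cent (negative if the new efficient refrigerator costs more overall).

-€532.57

old refrigerator: €0.00 + (202/1000) kW × 2000 h × €0.19 = €0.00 + €76.76 = €76.76
new efficient refrigerator: €583.11 + (69/1000) kW × 2000 h × €0.19 = €583.11 + €26.22 = €609.33
Saving = €76.76 − €609.33 = −€532.57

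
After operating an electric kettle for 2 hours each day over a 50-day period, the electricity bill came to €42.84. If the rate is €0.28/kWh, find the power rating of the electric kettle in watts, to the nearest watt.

Energy = €42.84 ÷ €0.28/kWh = 153 kWh
Runtime = 2 h/day × 50 days = 100 h
Power = 153 kWh ÷ 100 h = 1.53 kW = 1530 W

1530 W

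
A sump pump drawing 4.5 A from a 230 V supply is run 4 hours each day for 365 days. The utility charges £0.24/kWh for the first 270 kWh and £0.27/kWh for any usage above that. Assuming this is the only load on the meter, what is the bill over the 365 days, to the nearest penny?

£399.90

Power = 4.5 A × 230 V = 1035 W = 1.035 kW
Runtime = 4 h/day × 365 days = 1460 h
Energy = 1.035 kW × 1460 h = 1511.1 kWh
Tier 1 (0–270 kWh): 270 × £0.24 = £64.8
Above 270 kWh: 1241.1 × £0.27 = £335.097
Bill = £399.90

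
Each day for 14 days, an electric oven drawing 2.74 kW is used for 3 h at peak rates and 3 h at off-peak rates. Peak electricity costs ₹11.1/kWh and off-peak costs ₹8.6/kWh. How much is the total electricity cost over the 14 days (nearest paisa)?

₹2267.08

Peak energy = 2.74 kW × 3 h × 14 = 115.08 kWh
Off-peak energy = 2.74 kW × 3 h × 14 = 115.08 kWh
Cost = 115.08 × ₹11.1 + 115.08 × ₹8.6 = ₹1277.388 + ₹989.688 = ₹2267.08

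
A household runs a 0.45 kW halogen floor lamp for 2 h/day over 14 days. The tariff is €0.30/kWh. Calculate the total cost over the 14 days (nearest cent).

€3.78

Runtime = 2 h/day × 14 days = 28 h
Energy = 0.45 kW × 28 h = 12.6 kWh
Cost = 12.6 kWh × €0.30/kWh = €3.78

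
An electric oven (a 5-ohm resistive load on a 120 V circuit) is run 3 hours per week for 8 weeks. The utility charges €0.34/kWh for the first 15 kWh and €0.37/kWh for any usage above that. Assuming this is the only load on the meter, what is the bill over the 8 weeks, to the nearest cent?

Power = V²/R = 120²/5 = 2880 W = 2.88 kW
Runtime = 3 h/week × 8 weeks = 24 h
Energy = 2.88 kW × 24 h = 69.12 kWh
Tier 1 (0–15 kWh): 15 × €0.34 = €5.1
Above 15 kWh: 54.12 × €0.37 = €20.0244
Bill = €25.12

€25.12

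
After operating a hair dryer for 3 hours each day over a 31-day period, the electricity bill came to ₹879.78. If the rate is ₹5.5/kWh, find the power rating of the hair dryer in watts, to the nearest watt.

Energy = ₹879.78 ÷ ₹5.5/kWh = 159.96 kWh
Runtime = 3 h/day × 31 days = 93 h
Power = 159.96 kWh ÷ 93 h = 1.72 kW = 1720 W

1720 W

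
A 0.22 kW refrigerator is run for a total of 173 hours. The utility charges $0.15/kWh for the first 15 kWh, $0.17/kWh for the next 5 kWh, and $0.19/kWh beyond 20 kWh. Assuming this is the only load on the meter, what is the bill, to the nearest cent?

Energy = 0.22 kW × 173 h = 38.06 kWh
Tier 1 (0–15 kWh): 15 × $0.15 = $2.25
Tier 2 (15–20 kWh): 5 × $0.17 = $0.85
Above 20 kWh: 18.06 × $0.19 = $3.4314
Bill = $6.53

$6.53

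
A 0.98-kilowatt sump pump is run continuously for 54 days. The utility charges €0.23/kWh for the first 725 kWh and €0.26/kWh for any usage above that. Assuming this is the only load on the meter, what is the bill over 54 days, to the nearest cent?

Runtime = 24 h × 54 = 1296 h
Energy = 0.98 kW × 1296 h = 1270.08 kWh
Tier 1 (0–725 kWh): 725 × €0.23 = €166.75
Above 725 kWh: 545.08 × €0.26 = €141.7208
Bill = €308.47

€308.47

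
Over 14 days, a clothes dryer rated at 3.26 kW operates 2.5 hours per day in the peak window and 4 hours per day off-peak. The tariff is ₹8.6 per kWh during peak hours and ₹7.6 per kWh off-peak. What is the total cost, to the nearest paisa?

Peak energy = 3.26 kW × 2.5 h × 14 = 114.1 kWh
Off-peak energy = 3.26 kW × 4 h × 14 = 182.56 kWh
Cost = 114.1 × ₹8.6 + 182.56 × ₹7.6 = ₹981.26 + ₹1387.456 = ₹2368.72

₹2368.72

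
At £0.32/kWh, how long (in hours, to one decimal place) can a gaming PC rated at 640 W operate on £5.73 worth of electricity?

28.0 h

Energy available = £5.73 ÷ £0.32/kWh = 17.9063 kWh
Hours = 17.9063 kWh ÷ 0.64 kW = 28.0 h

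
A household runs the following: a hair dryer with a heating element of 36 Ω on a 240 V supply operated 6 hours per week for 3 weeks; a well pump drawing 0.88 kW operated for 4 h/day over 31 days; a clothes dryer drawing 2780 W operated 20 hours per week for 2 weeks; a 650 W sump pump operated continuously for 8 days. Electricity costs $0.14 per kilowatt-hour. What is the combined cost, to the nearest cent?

hair dryer: Power = V²/R = 240²/36 = 1600 W = 1.6 kW
hair dryer: Runtime = 6 h/week × 3 weeks = 18 h
hair dryer: 1.6 kW × 18 h = 28.8 kWh
well pump: Runtime = 4 h/day × 31 days = 124 h
well pump: 0.88 kW × 124 h = 109.12 kWh
clothes dryer: Runtime = 20 h/week × 2 weeks = 40 h
clothes dryer: 2.78 kW × 40 h = 111.2 kWh
sump pump: Runtime = 24 h × 8 = 192 h
sump pump: 0.65 kW × 192 h = 124.8 kWh
Total energy = 373.92 kWh
Cost = 373.92 × $0.14 = $52.35

$52.35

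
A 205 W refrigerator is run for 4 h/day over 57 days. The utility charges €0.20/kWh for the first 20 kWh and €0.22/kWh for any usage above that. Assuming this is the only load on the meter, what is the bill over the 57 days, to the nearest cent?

€9.88

Runtime = 4 h/day × 57 days = 228 h
Energy = 0.205 kW × 228 h = 46.74 kWh
Tier 1 (0–20 kWh): 20 × €0.20 = €4
Above 20 kWh: 26.74 × €0.22 = €5.8828
Bill = €9.88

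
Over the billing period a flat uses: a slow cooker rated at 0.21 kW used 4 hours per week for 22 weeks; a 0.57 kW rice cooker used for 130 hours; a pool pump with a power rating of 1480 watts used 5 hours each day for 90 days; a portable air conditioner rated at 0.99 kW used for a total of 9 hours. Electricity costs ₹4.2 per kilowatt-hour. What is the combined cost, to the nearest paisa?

slow cooker: Runtime = 4 h/week × 22 weeks = 88 h
slow cooker: 0.21 kW × 88 h = 18.48 kWh
rice cooker: 0.57 kW × 130 h = 74.1 kWh
pool pump: Runtime = 5 h/day × 90 days = 450 h
pool pump: 1.48 kW × 450 h = 666 kWh
portable air conditioner: 0.99 kW × 9 h = 8.91 kWh
Total energy = 767.49 kWh
Cost = 767.49 × ₹4.2 = ₹3223.46

₹3223.46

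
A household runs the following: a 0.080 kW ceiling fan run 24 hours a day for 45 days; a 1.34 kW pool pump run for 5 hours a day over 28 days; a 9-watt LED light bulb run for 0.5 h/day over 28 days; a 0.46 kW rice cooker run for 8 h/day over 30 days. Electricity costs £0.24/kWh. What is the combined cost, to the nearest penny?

£92.29

ceiling fan: Runtime = 24 h × 45 = 1080 h
ceiling fan: 0.08 kW × 1080 h = 86.4 kWh
pool pump: Runtime = 5 h/day × 28 days = 140 h
pool pump: 1.34 kW × 140 h = 187.6 kWh
LED light bulb: Runtime = 0.5 h/day × 28 days = 14 h
LED light bulb: 0.009 kW × 14 h = 0.126 kWh
rice cooker: Runtime = 8 h/day × 30 days = 240 h
rice cooker: 0.46 kW × 240 h = 110.4 kWh
Total energy = 384.526 kWh
Cost = 384.526 × £0.24 = £92.29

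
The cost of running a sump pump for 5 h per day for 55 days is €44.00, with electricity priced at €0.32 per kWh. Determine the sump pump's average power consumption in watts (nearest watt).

500 W

Energy = €44.00 ÷ €0.32/kWh = 137.5 kWh
Runtime = 5 h/day × 55 days = 275 h
Power = 137.5 kWh ÷ 275 h = 0.5 kW = 500 W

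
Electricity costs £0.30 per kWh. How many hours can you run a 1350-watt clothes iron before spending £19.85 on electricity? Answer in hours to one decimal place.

Energy available = £19.85 ÷ £0.30/kWh = 66.1667 kWh
Hours = 66.1667 kWh ÷ 1.35 kW = 49.0 h

49.0 h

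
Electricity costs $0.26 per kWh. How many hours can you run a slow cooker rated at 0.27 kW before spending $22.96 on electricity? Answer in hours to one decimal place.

327.1 h

Energy available = $22.96 ÷ $0.26/kWh = 88.3077 kWh
Hours = 88.3077 kWh ÷ 0.27 kW = 327.1 h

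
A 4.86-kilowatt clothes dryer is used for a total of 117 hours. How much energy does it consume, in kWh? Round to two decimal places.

Energy = 4.86 kW × 117 h = 568.62 kWh

568.62 kWh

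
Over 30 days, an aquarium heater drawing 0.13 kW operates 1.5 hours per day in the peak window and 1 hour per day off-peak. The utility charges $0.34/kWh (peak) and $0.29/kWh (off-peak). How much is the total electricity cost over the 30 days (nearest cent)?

Peak energy = 0.13 kW × 1.5 h × 30 = 5.85 kWh
Off-peak energy = 0.13 kW × 1 h × 30 = 3.9 kWh
Cost = 5.85 × $0.34 + 3.9 × $0.29 = $1.989 + $1.131 = $3.12

$3.12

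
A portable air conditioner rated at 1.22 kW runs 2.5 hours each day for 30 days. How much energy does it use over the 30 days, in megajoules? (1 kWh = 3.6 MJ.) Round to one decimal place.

329.4 MJ

Runtime = 2.5 h/day × 30 days = 75 h
Energy = 1.22 kW × 75 h = 91.5 kWh
= 91.5 × 3.6 MJ = 329.4 MJ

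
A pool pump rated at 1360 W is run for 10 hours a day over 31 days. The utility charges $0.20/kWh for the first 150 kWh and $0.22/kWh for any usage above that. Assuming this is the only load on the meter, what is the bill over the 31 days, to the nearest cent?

$89.75

Runtime = 10 h/day × 31 days = 310 h
Energy = 1.36 kW × 310 h = 421.6 kWh
Tier 1 (0–150 kWh): 150 × $0.20 = $30
Above 150 kWh: 271.6 × $0.22 = $59.752
Bill = $89.75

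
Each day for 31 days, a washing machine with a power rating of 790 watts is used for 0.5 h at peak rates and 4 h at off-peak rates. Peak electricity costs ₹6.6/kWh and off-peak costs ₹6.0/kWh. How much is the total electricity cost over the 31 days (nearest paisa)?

₹668.58

Peak energy = 0.79 kW × 0.5 h × 31 = 12.245 kWh
Off-peak energy = 0.79 kW × 4 h × 31 = 97.96 kWh
Cost = 12.245 × ₹6.6 + 97.96 × ₹6.0 = ₹80.817 + ₹587.76 = ₹668.58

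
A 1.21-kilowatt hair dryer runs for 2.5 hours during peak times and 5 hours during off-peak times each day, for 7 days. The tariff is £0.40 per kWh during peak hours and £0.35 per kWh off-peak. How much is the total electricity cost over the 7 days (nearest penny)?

Peak energy = 1.21 kW × 2.5 h × 7 = 21.175 kWh
Off-peak energy = 1.21 kW × 5 h × 7 = 42.35 kWh
Cost = 21.175 × £0.40 + 42.35 × £0.35 = £8.47 + £14.8225 = £23.29

£23.29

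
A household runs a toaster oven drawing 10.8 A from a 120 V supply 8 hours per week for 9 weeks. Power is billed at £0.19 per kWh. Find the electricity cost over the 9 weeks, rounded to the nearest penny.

Power = 10.8 A × 120 V = 1296 W = 1.296 kW
Runtime = 8 h/week × 9 weeks = 72 h
Energy = 1.296 kW × 72 h = 93.312 kWh
Cost = 93.312 kWh × £0.19/kWh = £17.73

£17.73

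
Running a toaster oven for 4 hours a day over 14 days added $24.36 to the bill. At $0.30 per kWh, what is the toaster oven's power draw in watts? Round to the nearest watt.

Energy = $24.36 ÷ $0.30/kWh = 81.2 kWh
Runtime = 4 h/day × 14 days = 56 h
Power = 81.2 kWh ÷ 56 h = 1.45 kW = 1450 W

1450 W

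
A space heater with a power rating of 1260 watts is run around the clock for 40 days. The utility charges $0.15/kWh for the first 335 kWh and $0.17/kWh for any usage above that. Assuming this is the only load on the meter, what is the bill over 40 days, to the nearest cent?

Runtime = 24 h × 40 = 960 h
Energy = 1.26 kW × 960 h = 1209.6 kWh
Tier 1 (0–335 kWh): 335 × $0.15 = $50.25
Above 335 kWh: 874.6 × $0.17 = $148.682
Bill = $198.93

$198.93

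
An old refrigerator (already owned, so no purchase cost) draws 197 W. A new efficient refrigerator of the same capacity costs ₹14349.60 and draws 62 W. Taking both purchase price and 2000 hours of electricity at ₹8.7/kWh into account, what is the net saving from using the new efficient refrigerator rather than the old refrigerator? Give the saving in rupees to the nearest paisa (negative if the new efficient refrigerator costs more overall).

-₹12000.60

old refrigerator: ₹0.00 + (197/1000) kW × 2000 h × ₹8.7 = ₹0.00 + ₹3427.8 = ₹3427.8
new efficient refrigerator: ₹14349.60 + (62/1000) kW × 2000 h × ₹8.7 = ₹14349.60 + ₹1078.8 = ₹15428.4
Saving = ₹3427.8 − ₹15428.4 = −₹12000.6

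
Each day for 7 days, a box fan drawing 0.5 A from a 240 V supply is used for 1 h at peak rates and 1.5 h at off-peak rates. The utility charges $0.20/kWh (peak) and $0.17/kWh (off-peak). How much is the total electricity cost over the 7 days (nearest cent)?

Power = 0.5 A × 240 V = 120 W = 0.12 kW
Peak energy = 0.12 kW × 1 h × 7 = 0.84 kWh
Off-peak energy = 0.12 kW × 1.5 h × 7 = 1.26 kWh
Cost = 0.84 × $0.20 + 1.26 × $0.17 = $0.168 + $0.2142 = $0.38

$0.38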